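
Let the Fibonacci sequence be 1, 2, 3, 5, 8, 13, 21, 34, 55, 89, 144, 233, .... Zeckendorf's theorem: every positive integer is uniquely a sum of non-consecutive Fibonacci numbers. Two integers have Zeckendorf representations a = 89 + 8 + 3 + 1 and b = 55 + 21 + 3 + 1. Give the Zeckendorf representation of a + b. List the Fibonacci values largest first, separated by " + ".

144 + 34 + 3

The two numbers are 101 and 80, so their sum is 181.
largest Fibonacci ≤ 181 is 144; 181 − 144 = 37
largest Fibonacci ≤ 37 is 34; 37 − 34 = 3
largest Fibonacci ≤ 3 is 3; 3 − 3 = 0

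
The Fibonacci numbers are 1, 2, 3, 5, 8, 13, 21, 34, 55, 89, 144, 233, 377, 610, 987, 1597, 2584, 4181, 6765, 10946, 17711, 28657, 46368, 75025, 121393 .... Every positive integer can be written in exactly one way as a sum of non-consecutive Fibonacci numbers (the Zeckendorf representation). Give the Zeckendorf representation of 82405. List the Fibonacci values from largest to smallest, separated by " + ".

75025 + 6765 + 610 + 5

82405 − 75025 = 7380
7380 − 6765 = 615
615 − 610 = 5
5 − 5 = 0
So 82405 = 75025 + 6765 + 610 + 5, with no two terms consecutive in the sequence.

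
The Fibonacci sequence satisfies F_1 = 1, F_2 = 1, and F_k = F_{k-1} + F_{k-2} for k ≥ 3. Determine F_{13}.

Iterating the recurrence up to F_{8} = 21 and F_{7} = 13:
F_{9} = F_{8} + F_{7} = 21 + 13 = 34
F_{10} = F_{9} + F_{8} = 34 + 21 = 55
F_{11} = F_{10} + F_{9} = 55 + 34 = 89
F_{12} = F_{11} + F_{10} = 89 + 55 = 144
F_{13} = F_{12} + F_{11} = 144 + 89 = 233

233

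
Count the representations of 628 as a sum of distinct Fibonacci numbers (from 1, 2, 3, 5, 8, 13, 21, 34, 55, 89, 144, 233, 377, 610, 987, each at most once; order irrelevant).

13

Starting from the Zeckendorf form and repeatedly splitting a term F_k into F_{k−1} + F_{k−2} (when neither is already used) reaches every representation.
628 = 610+13+5 = 610+13+3+2 = 377+233+13+5 = 610+8+5+3+2 = 377+233+13+3+2 = … (8 more), for 13 in all.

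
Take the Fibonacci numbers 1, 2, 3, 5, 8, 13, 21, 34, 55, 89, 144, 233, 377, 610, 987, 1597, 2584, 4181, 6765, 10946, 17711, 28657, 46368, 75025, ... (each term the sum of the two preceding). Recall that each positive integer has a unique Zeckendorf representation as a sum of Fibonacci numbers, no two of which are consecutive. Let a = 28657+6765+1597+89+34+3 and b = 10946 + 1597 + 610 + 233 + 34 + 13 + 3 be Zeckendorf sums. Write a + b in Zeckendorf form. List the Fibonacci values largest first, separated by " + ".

The two numbers are 37145 and 13436, so their sum is 50581.
46368 ≤ 50581 < 75025, so take 46368; remainder 4213
4181 ≤ 4213 < 6765, so take 4181; remainder 32
21 ≤ 32 < 34, so take 21; remainder 11
8 ≤ 11 < 13, so take 8; remainder 3
3 ≤ 3 < 5, so take 3; remainder 0

46368 + 4181 + 21 + 8 + 3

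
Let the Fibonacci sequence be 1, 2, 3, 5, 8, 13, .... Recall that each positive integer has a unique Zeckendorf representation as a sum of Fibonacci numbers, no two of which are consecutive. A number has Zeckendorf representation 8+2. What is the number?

10

8+2 = 10.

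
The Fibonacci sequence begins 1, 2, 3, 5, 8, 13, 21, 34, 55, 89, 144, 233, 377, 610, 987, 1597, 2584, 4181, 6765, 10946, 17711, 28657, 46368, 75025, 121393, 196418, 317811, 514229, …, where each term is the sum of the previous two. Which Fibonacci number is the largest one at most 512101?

317811 ≤ 512101 < 514229, so the largest Fibonacci number not exceeding 512101 is 317811.

317811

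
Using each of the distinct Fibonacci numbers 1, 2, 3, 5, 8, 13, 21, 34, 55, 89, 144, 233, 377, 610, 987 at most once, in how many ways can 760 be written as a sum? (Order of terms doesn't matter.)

760 = 610+144+5+1 = 610+144+3+2+1 = 610+89+55+5+1 = 377+233+144+5+1 = … (12 more), for 16 in all.

16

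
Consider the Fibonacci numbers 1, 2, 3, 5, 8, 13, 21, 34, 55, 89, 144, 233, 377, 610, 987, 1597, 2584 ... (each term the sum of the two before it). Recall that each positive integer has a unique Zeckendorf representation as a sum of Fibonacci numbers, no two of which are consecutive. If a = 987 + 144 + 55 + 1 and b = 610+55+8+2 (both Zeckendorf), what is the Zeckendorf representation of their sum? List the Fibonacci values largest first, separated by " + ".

The two numbers are 1187 and 675, so their sum is 1862.
Greedily peel off the largest Fibonacci term at each step:
largest Fibonacci ≤ 1862 is 1597; 1862 − 1597 = 265
largest Fibonacci ≤ 265 is 233; 265 − 233 = 32
largest Fibonacci ≤ 32 is 21; 32 − 21 = 11
largest Fibonacci ≤ 11 is 8; 11 − 8 = 3
largest Fibonacci ≤ 3 is 3; 3 − 3 = 0

1597 + 233 + 21 + 8 + 3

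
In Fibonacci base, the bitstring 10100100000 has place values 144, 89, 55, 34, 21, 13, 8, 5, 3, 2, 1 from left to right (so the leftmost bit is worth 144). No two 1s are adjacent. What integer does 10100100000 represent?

212

Summing the place values of the 1 bits: 144 + 55 + 13 = 212.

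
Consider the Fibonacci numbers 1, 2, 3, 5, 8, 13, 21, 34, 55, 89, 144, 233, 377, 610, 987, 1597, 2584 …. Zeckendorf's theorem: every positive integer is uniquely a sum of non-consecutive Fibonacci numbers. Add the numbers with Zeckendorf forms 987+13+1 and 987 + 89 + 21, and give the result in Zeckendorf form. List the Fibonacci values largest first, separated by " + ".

The two numbers are 1001 and 1097, so their sum is 2098.
take 1597 (≤ 2098); 2098 − 1597 = 501
take 377 (≤ 501); 501 − 377 = 124
take 89 (≤ 124); 124 − 89 = 35
take 34 (≤ 35); 35 − 34 = 1
take 1 (≤ 1); 1 − 1 = 0

1597 + 377 + 89 + 34 + 1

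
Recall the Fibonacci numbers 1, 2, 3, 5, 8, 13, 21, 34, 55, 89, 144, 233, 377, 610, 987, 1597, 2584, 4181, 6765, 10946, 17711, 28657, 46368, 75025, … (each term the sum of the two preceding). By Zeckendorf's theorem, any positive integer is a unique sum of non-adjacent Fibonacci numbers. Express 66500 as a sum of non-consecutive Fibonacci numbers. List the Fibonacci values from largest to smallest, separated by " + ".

46368 + 17711 + 1597 + 610 + 144 + 55 + 13 + 2

Greedily peel off the largest Fibonacci term at each step:
take 46368 (≤ 66500); 66500 − 46368 = 20132
take 17711 (≤ 20132); 20132 − 17711 = 2421
take 1597 (≤ 2421); 2421 − 1597 = 824
take 610 (≤ 824); 824 − 610 = 214
take 144 (≤ 214); 214 − 144 = 70
take 55 (≤ 70); 70 − 55 = 15
take 13 (≤ 15); 15 − 13 = 2
take 2 (≤ 2); 2 − 2 = 0
So 66500 = 46368 + 17711 + 1597 + 610 + 144 + 55 + 13 + 2, with no two terms consecutive in the sequence.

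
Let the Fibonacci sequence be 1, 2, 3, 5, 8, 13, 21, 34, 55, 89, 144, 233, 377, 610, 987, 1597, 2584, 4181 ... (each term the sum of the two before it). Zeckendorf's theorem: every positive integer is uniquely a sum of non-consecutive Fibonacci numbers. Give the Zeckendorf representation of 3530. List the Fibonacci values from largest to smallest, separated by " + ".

3530: greatest Fibonacci not exceeding it is 2584, leaving 946
946: greatest Fibonacci not exceeding it is 610, leaving 336
336: greatest Fibonacci not exceeding it is 233, leaving 103
103: greatest Fibonacci not exceeding it is 89, leaving 14
14: greatest Fibonacci not exceeding it is 13, leaving 1
1: greatest Fibonacci not exceeding it is 1, leaving 0
So 3530 = 2584 + 610 + 233 + 89 + 13 + 1, with no two terms consecutive in the sequence.

2584 + 610 + 233 + 89 + 13 + 1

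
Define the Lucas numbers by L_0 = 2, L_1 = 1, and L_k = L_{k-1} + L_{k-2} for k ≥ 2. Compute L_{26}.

271443

Iterating the recurrence up to L_{21} = 24476 and L_{20} = 15127:
L_{22} = L_{21} + L_{20} = 24476 + 15127 = 39603
L_{23} = L_{22} + L_{21} = 39603 + 24476 = 64079
L_{24} = L_{23} + L_{22} = 64079 + 39603 = 103682
L_{25} = L_{24} + L_{23} = 103682 + 64079 = 167761
L_{26} = L_{25} + L_{24} = 167761 + 103682 = 271443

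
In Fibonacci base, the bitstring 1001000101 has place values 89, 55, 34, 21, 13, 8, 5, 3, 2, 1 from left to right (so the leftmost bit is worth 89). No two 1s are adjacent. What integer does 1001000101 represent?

Summing the place values of the 1 bits: 89 + 21 + 3 + 1 = 114.

114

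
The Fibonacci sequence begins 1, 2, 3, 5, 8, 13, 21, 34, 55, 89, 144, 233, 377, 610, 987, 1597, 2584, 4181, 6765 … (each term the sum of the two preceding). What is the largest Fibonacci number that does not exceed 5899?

4181 ≤ 5899 < 6765, so the largest Fibonacci number not exceeding 5899 is 4181.

4181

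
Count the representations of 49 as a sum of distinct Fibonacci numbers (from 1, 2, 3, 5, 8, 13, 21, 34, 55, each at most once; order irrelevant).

3

Starting from the Zeckendorf form and repeatedly splitting a term F_k into F_{k−1} + F_{k−2} (when neither is already used) reaches every representation.
49 = 34+13+2 = 34+8+5+2 = 21+13+8+5+2 — 3 representations.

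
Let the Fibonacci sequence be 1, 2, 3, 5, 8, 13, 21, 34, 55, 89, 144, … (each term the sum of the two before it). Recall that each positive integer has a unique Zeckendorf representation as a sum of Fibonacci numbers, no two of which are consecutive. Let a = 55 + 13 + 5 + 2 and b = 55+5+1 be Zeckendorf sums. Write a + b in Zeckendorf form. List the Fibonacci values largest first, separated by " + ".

89 + 34 + 13

The two numbers are 75 and 61, so their sum is 136.
subtract 89 from 136: 47 remains
subtract 34 from 47: 13 remains
subtract 13 from 13: 0 remains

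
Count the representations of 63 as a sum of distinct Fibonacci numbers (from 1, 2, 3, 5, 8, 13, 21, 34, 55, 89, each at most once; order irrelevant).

8

Each representation comes from the Zeckendorf form by replacing some F_k with F_{k−1} + F_{k−2} where possible.
63 = 55+8 = 55+5+3 = 34+21+8 = … (5 more), for 8 in all.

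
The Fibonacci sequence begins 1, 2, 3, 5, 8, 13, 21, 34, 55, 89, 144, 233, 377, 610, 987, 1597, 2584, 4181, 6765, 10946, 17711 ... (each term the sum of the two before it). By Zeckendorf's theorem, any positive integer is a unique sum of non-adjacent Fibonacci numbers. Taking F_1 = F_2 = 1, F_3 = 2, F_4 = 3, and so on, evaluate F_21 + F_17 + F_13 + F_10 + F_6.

F_21 + F_17 + F_13 + F_10 + F_6 = 10946 + 1597 + 233 + 55 + 8 = 12839.

12839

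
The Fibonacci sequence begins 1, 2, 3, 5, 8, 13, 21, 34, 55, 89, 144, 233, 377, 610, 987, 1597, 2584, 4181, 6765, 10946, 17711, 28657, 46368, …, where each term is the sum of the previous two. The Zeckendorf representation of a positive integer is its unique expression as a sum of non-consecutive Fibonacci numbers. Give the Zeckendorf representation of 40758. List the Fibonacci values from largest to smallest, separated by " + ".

28657 ≤ 40758 < 46368, so take 28657; remainder 12101
10946 ≤ 12101 < 17711, so take 10946; remainder 1155
987 ≤ 1155 < 1597, so take 987; remainder 168
144 ≤ 168 < 233, so take 144; remainder 24
21 ≤ 24 < 34, so take 21; remainder 3
3 ≤ 3 < 5, so take 3; remainder 0
So 40758 = 28657 + 10946 + 987 + 144 + 21 + 3, with no two terms consecutive in the sequence.

28657 + 10946 + 987 + 144 + 21 + 3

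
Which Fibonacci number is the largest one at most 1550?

987 ≤ 1550 < 1597, so the largest Fibonacci number not exceeding 1550 is 987.

987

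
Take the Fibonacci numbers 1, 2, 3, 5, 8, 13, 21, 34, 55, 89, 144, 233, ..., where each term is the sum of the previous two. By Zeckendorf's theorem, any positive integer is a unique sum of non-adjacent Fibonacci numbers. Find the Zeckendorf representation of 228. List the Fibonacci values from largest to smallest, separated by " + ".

144 + 55 + 21 + 8

take 144 (≤ 228); 228 − 144 = 84
take 55 (≤ 84); 84 − 55 = 29
take 21 (≤ 29); 29 − 21 = 8
take 8 (≤ 8); 8 − 8 = 0
So 228 = 144 + 55 + 21 + 8, with no two terms consecutive in the sequence.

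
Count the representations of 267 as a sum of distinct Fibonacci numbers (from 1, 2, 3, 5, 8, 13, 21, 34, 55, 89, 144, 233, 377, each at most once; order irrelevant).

267 = 233+34 = 233+21+13 = 144+89+34 = 233+21+8+5 = 144+89+21+13 = … (6 more), for 11 in all.

11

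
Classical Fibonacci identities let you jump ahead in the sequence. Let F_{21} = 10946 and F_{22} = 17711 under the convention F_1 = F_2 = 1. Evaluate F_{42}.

267914296

By the doubling identity F_{2k} = F_k(2F_{k+1} − F_k): F_{42} = 10946·(2·17711 − 10946) = 10946·24476 = 267914296.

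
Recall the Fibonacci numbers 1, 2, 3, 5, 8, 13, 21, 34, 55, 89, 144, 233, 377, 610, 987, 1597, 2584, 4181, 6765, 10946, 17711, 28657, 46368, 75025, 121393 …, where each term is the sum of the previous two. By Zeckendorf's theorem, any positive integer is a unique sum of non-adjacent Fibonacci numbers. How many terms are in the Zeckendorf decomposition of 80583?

5

Repeatedly subtract the largest Fibonacci number that fits:
75025 ≤ 80583 < 121393, so take 75025; remainder 5558
4181 ≤ 5558 < 6765, so take 4181; remainder 1377
987 ≤ 1377 < 1597, so take 987; remainder 390
377 ≤ 390 < 610, so take 377; remainder 13
13 ≤ 13 < 21, so take 13; remainder 0
80583 = 75025 + 4181 + 987 + 377 + 13, which has 5 terms.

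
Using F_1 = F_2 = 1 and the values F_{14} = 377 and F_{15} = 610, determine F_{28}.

317811

By the doubling identity F_{2k} = F_k(2F_{k+1} − F_k): F_{28} = 377·(2·610 − 377) = 377·843 = 317811.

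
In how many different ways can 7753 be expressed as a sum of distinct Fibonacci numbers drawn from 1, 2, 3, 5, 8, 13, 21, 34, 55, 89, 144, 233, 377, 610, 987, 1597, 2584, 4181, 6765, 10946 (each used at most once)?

Starting from the Zeckendorf form and repeatedly splitting a term F_k into F_{k−1} + F_{k−2} (when neither is already used) reaches every representation.
7753 = 6765+987+1 = 6765+610+377+1 = 4181+2584+987+1 = … (17 more), for 20 in all.

20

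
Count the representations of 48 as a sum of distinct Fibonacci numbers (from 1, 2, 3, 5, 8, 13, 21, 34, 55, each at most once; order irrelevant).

5

Each representation comes from the Zeckendorf form by replacing some F_k with F_{k−1} + F_{k−2} where possible.
48 = 34+13+1 = 34+8+5+1 = 34+8+3+2+1 = 21+13+8+5+1 = 21+13+8+3+2+1 — 5 representations.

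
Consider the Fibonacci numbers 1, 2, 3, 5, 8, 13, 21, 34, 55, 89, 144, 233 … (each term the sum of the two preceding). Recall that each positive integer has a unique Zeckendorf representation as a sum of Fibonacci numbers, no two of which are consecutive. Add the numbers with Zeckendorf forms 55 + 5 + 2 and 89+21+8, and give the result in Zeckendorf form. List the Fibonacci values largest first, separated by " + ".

The two numbers are 62 and 118, so their sum is 180.
largest Fibonacci ≤ 180 is 144; 180 − 144 = 36
largest Fibonacci ≤ 36 is 34; 36 − 34 = 2
largest Fibonacci ≤ 2 is 2; 2 − 2 = 0

144 + 34 + 2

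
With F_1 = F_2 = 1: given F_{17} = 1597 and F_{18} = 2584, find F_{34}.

By the doubling identity F_{2k} = F_k(2F_{k+1} − F_k): F_{34} = 1597·(2·2584 − 1597) = 1597·3571 = 5702887.

5702887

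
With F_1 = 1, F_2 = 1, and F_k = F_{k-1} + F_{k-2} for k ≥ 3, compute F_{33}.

Iterating the recurrence up to F_{25} = 75025 and F_{24} = 46368:
F_{26} = F_{25} + F_{24} = 75025 + 46368 = 121393
F_{27} = F_{26} + F_{25} = 121393 + 75025 = 196418
F_{28} = F_{27} + F_{26} = 196418 + 121393 = 317811
F_{29} = F_{28} + F_{27} = 317811 + 196418 = 514229
F_{30} = F_{29} + F_{28} = 514229 + 317811 = 832040
F_{31} = F_{30} + F_{29} = 832040 + 514229 = 1346269
F_{32} = F_{31} + F_{30} = 1346269 + 832040 = 2178309
F_{33} = F_{32} + F_{31} = 2178309 + 1346269 = 3524578

3524578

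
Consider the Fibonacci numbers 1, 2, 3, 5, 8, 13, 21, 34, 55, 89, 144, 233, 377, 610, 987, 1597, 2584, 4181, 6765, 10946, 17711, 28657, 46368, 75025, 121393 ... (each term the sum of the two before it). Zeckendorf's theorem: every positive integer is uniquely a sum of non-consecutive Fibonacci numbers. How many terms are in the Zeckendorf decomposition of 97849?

6

largest Fibonacci ≤ 97849 is 75025; 97849 − 75025 = 22824
largest Fibonacci ≤ 22824 is 17711; 22824 − 17711 = 5113
largest Fibonacci ≤ 5113 is 4181; 5113 − 4181 = 932
largest Fibonacci ≤ 932 is 610; 932 − 610 = 322
largest Fibonacci ≤ 322 is 233; 322 − 233 = 89
largest Fibonacci ≤ 89 is 89; 89 − 89 = 0
97849 = 75025 + 17711 + 4181 + 610 + 233 + 89, which has 6 terms.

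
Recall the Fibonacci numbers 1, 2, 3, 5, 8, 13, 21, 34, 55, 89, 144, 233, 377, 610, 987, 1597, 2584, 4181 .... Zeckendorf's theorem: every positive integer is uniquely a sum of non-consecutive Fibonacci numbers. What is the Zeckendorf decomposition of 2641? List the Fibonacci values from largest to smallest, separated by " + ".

2584 + 55 + 2

Greedily peel off the largest Fibonacci term at each step:
2641: greatest Fibonacci not exceeding it is 2584, leaving 57
57: greatest Fibonacci not exceeding it is 55, leaving 2
2: greatest Fibonacci not exceeding it is 2, leaving 0
So 2641 = 2584 + 55 + 2, with no two terms consecutive in the sequence.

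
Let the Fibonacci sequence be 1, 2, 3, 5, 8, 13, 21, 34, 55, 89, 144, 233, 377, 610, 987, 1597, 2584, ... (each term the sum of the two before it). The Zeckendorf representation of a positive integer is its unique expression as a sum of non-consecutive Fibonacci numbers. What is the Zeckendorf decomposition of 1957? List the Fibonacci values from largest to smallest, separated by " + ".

Greedily peel off the largest Fibonacci term at each step:
subtract 1597 from 1957: 360 remains
subtract 233 from 360: 127 remains
subtract 89 from 127: 38 remains
subtract 34 from 38: 4 remains
subtract 3 from 4: 1 remains
subtract 1 from 1: 0 remains
So 1957 = 1597 + 233 + 89 + 34 + 3 + 1, with no two terms consecutive in the sequence.

1597 + 233 + 89 + 34 + 3 + 1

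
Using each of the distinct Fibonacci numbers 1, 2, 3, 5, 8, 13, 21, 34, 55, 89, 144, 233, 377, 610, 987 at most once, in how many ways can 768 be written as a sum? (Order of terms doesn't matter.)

Each representation comes from the Zeckendorf form by replacing some F_k with F_{k−1} + F_{k−2} where possible.
768 = 610+144+13+1 = 610+144+8+5+1 = 610+89+55+13+1 = 377+233+144+13+1 = … (14 more), for 18 in all.

18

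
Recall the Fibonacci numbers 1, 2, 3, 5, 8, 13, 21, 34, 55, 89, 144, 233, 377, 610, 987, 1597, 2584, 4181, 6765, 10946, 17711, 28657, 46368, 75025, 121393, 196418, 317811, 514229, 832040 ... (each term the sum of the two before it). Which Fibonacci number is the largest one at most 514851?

514229 ≤ 514851 < 832040, so the largest Fibonacci number not exceeding 514851 is 514229.

514229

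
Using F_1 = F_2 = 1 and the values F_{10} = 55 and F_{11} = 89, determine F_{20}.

By the doubling identity F_{2k} = F_k(2F_{k+1} − F_k): F_{20} = 55·(2·89 − 55) = 55·123 = 6765.

6765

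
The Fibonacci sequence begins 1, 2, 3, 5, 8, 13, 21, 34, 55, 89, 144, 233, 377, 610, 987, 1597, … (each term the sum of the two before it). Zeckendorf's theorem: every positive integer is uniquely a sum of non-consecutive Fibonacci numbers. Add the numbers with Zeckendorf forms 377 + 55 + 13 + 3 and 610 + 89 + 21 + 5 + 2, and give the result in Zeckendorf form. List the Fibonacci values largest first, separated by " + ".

The two numbers are 448 and 727, so their sum is 1175.
subtract 987 from 1175: 188 remains
subtract 144 from 188: 44 remains
subtract 34 from 44: 10 remains
subtract 8 from 10: 2 remains
subtract 2 from 2: 0 remains

987 + 144 + 34 + 8 + 2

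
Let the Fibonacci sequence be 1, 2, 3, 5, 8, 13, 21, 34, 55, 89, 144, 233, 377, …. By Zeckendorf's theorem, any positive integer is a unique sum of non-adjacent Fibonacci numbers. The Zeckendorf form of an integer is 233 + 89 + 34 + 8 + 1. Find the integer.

233 + 89 + 34 + 8 + 1 = 365.

365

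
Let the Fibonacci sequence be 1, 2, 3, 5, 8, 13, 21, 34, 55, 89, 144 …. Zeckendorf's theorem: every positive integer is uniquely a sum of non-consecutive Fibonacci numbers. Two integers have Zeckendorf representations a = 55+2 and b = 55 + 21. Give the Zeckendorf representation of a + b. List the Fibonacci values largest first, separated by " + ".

The two numbers are 57 and 76, so their sum is 133.
Repeatedly subtract the largest Fibonacci number that fits:
89 ≤ 133 < 144, so take 89; remainder 44
34 ≤ 44 < 55, so take 34; remainder 10
8 ≤ 10 < 13, so take 8; remainder 2
2 ≤ 2 < 3, so take 2; remainder 0

89 + 34 + 8 + 2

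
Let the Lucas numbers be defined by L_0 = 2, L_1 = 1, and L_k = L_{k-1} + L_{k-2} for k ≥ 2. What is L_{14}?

843

Iterating the recurrence up to L_{10} = 123 and L_{9} = 76:
L_{11} = L_{10} + L_{9} = 123 + 76 = 199
L_{12} = L_{11} + L_{10} = 199 + 123 = 322
L_{13} = L_{12} + L_{11} = 322 + 199 = 521
L_{14} = L_{13} + L_{12} = 521 + 322 = 843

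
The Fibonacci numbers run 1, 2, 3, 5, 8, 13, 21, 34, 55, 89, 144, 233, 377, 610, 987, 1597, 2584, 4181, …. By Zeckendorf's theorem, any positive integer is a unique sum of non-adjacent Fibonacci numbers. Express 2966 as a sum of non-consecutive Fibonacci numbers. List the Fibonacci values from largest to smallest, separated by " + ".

2584 + 377 + 5

Repeatedly subtract the largest Fibonacci number that fits:
largest Fibonacci ≤ 2966 is 2584; 2966 − 2584 = 382
largest Fibonacci ≤ 382 is 377; 382 − 377 = 5
largest Fibonacci ≤ 5 is 5; 5 − 5 = 0
So 2966 = 2584 + 377 + 5, with no two terms consecutive in the sequence.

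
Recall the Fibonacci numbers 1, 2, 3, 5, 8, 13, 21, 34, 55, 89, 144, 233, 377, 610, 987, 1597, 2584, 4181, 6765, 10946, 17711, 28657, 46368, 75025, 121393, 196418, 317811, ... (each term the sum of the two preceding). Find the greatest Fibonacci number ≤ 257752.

196418

196418 ≤ 257752 < 317811, so the largest Fibonacci number not exceeding 257752 is 196418.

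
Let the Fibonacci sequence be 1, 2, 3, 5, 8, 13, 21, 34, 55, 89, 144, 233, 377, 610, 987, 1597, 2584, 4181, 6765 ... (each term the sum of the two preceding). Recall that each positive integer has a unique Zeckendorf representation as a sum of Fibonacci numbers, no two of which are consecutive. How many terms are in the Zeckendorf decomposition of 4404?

5

Repeatedly subtract the largest Fibonacci number that fits:
largest Fibonacci ≤ 4404 is 4181; 4404 − 4181 = 223
largest Fibonacci ≤ 223 is 144; 223 − 144 = 79
largest Fibonacci ≤ 79 is 55; 79 − 55 = 24
largest Fibonacci ≤ 24 is 21; 24 − 21 = 3
largest Fibonacci ≤ 3 is 3; 3 − 3 = 0
4404 = 4181 + 144 + 55 + 21 + 3, which has 5 terms.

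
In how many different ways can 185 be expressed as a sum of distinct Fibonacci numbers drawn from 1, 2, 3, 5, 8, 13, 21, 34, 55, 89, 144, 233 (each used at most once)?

4

Each representation comes from the Zeckendorf form by replacing some F_k with F_{k−1} + F_{k−2} where possible.
185 = 144+34+5+2 = 144+21+13+5+2 = 89+55+34+5+2 = … (1 more), for 4 in all.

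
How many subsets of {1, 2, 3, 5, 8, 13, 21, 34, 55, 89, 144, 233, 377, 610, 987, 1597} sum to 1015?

9

Starting from the Zeckendorf form and repeatedly splitting a term F_k into F_{k−1} + F_{k−2} (when neither is already used) reaches every representation.
1015 = 987+21+5+2 = 987+13+8+5+2 = 610+377+21+5+2 = … (6 more), for 9 in all.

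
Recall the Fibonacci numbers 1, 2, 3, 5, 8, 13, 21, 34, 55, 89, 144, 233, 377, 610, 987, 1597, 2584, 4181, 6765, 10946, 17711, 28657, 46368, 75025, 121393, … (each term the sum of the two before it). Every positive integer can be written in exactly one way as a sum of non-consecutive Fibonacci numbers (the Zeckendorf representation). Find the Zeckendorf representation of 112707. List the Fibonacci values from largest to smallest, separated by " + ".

112707 − 75025 = 37682
37682 − 28657 = 9025
9025 − 6765 = 2260
2260 − 1597 = 663
663 − 610 = 53
53 − 34 = 19
19 − 13 = 6
6 − 5 = 1
1 − 1 = 0
So 112707 = 75025 + 28657 + 6765 + 1597 + 610 + 34 + 13 + 5 + 1, with no two terms consecutive in the sequence.

75025 + 28657 + 6765 + 1597 + 610 + 34 + 13 + 5 + 1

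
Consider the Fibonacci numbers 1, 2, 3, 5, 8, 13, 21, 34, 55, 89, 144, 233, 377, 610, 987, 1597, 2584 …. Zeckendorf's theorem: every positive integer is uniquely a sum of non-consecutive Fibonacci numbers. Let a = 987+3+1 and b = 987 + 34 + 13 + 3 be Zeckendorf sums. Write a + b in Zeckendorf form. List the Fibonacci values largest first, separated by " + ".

1597 + 377 + 34 + 13 + 5 + 2

The two numbers are 991 and 1037, so their sum is 2028.
Repeatedly subtract the largest Fibonacci number that fits:
2028 − 1597 = 431
431 − 377 = 54
54 − 34 = 20
20 − 13 = 7
7 − 5 = 2
2 − 2 = 0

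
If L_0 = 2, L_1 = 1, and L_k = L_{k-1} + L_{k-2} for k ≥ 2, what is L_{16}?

Iterating the recurrence up to L_{8} = 47 and L_{7} = 29:
L_{9} = L_{8} + L_{7} = 47 + 29 = 76
L_{10} = L_{9} + L_{8} = 76 + 47 = 123
L_{11} = L_{10} + L_{9} = 123 + 76 = 199
L_{12} = L_{11} + L_{10} = 199 + 123 = 322
L_{13} = L_{12} + L_{11} = 322 + 199 = 521
L_{14} = L_{13} + L_{12} = 521 + 322 = 843
L_{15} = L_{14} + L_{13} = 843 + 521 = 1364
L_{16} = L_{15} + L_{14} = 1364 + 843 = 2207

2207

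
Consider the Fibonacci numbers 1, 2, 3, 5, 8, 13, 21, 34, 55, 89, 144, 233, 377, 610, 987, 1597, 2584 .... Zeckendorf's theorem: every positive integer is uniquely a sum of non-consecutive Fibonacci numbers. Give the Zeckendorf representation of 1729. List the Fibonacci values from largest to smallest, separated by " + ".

subtract 1597 from 1729: 132 remains
subtract 89 from 132: 43 remains
subtract 34 from 43: 9 remains
subtract 8 from 9: 1 remains
subtract 1 from 1: 0 remains
So 1729 = 1597 + 89 + 34 + 8 + 1, with no two terms consecutive in the sequence.

1597 + 89 + 34 + 8 + 1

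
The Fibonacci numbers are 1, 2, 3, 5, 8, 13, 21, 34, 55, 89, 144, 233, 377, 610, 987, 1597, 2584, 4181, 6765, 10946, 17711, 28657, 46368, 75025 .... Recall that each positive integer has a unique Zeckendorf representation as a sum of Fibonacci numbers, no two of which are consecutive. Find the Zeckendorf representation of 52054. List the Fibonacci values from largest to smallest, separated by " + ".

Greedily peel off the largest Fibonacci term at each step:
subtract 46368 from 52054: 5686 remains
subtract 4181 from 5686: 1505 remains
subtract 987 from 1505: 518 remains
subtract 377 from 518: 141 remains
subtract 89 from 141: 52 remains
subtract 34 from 52: 18 remains
subtract 13 from 18: 5 remains
subtract 5 from 5: 0 remains
So 52054 = 46368 + 4181 + 987 + 377 + 89 + 34 + 13 + 5, with no two terms consecutive in the sequence.

46368 + 4181 + 987 + 377 + 89 + 34 + 13 + 5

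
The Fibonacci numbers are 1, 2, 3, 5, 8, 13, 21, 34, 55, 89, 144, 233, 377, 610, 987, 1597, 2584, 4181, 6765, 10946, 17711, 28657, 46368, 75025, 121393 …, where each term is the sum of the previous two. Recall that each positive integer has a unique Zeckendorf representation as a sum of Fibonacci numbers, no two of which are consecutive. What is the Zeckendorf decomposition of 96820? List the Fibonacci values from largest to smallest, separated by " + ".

Repeatedly subtract the largest Fibonacci number that fits:
96820 − 75025 = 21795
21795 − 17711 = 4084
4084 − 2584 = 1500
1500 − 987 = 513
513 − 377 = 136
136 − 89 = 47
47 − 34 = 13
13 − 13 = 0
So 96820 = 75025 + 17711 + 2584 + 987 + 377 + 89 + 34 + 13, with no two terms consecutive in the sequence.

75025 + 17711 + 2584 + 987 + 377 + 89 + 34 + 13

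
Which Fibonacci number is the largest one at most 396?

377

377 ≤ 396 < 610, so the largest Fibonacci number not exceeding 396 is 377.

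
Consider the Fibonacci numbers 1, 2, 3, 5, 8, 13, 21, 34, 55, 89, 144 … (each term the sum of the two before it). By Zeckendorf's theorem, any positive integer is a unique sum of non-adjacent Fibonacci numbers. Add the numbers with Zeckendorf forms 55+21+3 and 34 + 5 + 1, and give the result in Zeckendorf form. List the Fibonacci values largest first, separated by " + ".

The two numbers are 79 and 40, so their sum is 119.
subtract 89 from 119: 30 remains
subtract 21 from 30: 9 remains
subtract 8 from 9: 1 remains
subtract 1 from 1: 0 remains

89 + 21 + 8 + 1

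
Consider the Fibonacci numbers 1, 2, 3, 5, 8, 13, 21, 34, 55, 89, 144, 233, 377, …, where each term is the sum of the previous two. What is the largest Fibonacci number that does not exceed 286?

233

233 ≤ 286 < 377, so the largest Fibonacci number not exceeding 286 is 233.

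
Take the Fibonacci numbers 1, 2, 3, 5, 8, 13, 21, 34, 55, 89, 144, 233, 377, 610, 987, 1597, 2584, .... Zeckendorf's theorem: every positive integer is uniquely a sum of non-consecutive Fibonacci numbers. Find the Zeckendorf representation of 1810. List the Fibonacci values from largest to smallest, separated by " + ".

take 1597 (≤ 1810); 1810 − 1597 = 213
take 144 (≤ 213); 213 − 144 = 69
take 55 (≤ 69); 69 − 55 = 14
take 13 (≤ 14); 14 − 13 = 1
take 1 (≤ 1); 1 − 1 = 0
So 1810 = 1597 + 144 + 55 + 13 + 1, with no two terms consecutive in the sequence.

1597 + 144 + 55 + 13 + 1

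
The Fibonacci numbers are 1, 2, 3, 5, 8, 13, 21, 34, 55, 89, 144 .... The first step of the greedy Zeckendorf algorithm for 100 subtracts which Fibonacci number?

89 ≤ 100 < 144, so the largest Fibonacci number not exceeding 100 is 89.

89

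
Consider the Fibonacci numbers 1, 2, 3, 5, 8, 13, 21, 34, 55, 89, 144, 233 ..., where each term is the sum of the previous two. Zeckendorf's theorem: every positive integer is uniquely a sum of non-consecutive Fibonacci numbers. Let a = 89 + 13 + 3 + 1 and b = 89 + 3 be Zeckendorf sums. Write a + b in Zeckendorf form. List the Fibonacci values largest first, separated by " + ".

The two numbers are 106 and 92, so their sum is 198.
144 ≤ 198 < 233, so take 144; remainder 54
34 ≤ 54 < 55, so take 34; remainder 20
13 ≤ 20 < 21, so take 13; remainder 7
5 ≤ 7 < 8, so take 5; remainder 2
2 ≤ 2 < 3, so take 2; remainder 0

144 + 34 + 13 + 5 + 2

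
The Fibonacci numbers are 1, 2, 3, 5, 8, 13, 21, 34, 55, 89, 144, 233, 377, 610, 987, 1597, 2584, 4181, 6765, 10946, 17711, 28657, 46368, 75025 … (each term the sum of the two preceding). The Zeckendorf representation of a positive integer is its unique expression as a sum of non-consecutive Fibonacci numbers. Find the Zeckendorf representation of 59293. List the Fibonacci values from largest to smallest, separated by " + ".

Greedy algorithm:
59293 − 46368 = 12925
12925 − 10946 = 1979
1979 − 1597 = 382
382 − 377 = 5
5 − 5 = 0
So 59293 = 46368 + 10946 + 1597 + 377 + 5, with no two terms consecutive in the sequence.

46368 + 10946 + 1597 + 377 + 5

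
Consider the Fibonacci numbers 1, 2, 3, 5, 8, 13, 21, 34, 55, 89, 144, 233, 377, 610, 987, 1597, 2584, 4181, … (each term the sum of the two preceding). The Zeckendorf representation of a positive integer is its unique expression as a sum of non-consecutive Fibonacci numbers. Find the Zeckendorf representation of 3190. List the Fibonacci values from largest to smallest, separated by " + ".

2584 + 377 + 144 + 55 + 21 + 8 + 1

3190: greatest Fibonacci not exceeding it is 2584, leaving 606
606: greatest Fibonacci not exceeding it is 377, leaving 229
229: greatest Fibonacci not exceeding it is 144, leaving 85
85: greatest Fibonacci not exceeding it is 55, leaving 30
30: greatest Fibonacci not exceeding it is 21, leaving 9
9: greatest Fibonacci not exceeding it is 8, leaving 1
1: greatest Fibonacci not exceeding it is 1, leaving 0
So 3190 = 2584 + 377 + 144 + 55 + 21 + 8 + 1, with no two terms consecutive in the sequence.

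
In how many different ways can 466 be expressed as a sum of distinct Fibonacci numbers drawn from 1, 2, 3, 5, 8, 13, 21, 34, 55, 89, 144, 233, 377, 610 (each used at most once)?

466 = 377+89 = 377+55+34 = 233+144+89 = … (7 more), for 10 in all.

10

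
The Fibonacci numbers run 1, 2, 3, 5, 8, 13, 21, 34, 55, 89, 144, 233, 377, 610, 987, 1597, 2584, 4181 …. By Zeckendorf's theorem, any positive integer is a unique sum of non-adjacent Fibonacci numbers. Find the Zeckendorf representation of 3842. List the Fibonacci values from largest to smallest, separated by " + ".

Greedily peel off the largest Fibonacci term at each step:
largest Fibonacci ≤ 3842 is 2584; 3842 − 2584 = 1258
largest Fibonacci ≤ 1258 is 987; 1258 − 987 = 271
largest Fibonacci ≤ 271 is 233; 271 − 233 = 38
largest Fibonacci ≤ 38 is 34; 38 − 34 = 4
largest Fibonacci ≤ 4 is 3; 4 − 3 = 1
largest Fibonacci ≤ 1 is 1; 1 − 1 = 0
So 3842 = 2584 + 987 + 233 + 34 + 3 + 1, with no two terms consecutive in the sequence.

2584 + 987 + 233 + 34 + 3 + 1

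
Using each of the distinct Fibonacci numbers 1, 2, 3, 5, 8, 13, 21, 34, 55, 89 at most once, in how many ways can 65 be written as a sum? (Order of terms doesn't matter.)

5

Each representation comes from the Zeckendorf form by replacing some F_k with F_{k−1} + F_{k−2} where possible.
65 = 55+8+2 = 55+5+3+2 = 34+21+8+2 = 34+21+5+3+2 = 34+13+8+5+3+2 — 5 representations.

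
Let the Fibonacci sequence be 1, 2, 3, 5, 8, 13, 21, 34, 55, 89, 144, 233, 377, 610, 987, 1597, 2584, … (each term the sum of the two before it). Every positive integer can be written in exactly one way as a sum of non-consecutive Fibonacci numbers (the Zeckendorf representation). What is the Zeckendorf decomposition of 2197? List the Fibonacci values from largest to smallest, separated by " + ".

1597 ≤ 2197 < 2584, so take 1597; remainder 600
377 ≤ 600 < 610, so take 377; remainder 223
144 ≤ 223 < 233, so take 144; remainder 79
55 ≤ 79 < 89, so take 55; remainder 24
21 ≤ 24 < 34, so take 21; remainder 3
3 ≤ 3 < 5, so take 3; remainder 0
So 2197 = 1597 + 377 + 144 + 55 + 21 + 3, with no two terms consecutive in the sequence.

1597 + 377 + 144 + 55 + 21 + 3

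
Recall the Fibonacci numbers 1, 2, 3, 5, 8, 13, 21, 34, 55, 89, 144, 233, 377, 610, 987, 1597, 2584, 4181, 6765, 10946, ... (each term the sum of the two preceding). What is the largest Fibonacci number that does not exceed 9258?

6765

6765 ≤ 9258 < 10946, so the largest Fibonacci number not exceeding 9258 is 6765.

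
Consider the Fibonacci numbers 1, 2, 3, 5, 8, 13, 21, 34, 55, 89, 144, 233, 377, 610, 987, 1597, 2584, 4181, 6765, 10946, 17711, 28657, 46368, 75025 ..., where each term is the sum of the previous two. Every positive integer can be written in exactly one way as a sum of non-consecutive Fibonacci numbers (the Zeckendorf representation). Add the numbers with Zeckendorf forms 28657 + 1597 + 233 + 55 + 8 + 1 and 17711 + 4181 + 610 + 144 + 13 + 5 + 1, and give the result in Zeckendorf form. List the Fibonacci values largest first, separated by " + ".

The two numbers are 30551 and 22665, so their sum is 53216.
Greedily peel off the largest Fibonacci term at each step:
largest Fibonacci ≤ 53216 is 46368; 53216 − 46368 = 6848
largest Fibonacci ≤ 6848 is 6765; 6848 − 6765 = 83
largest Fibonacci ≤ 83 is 55; 83 − 55 = 28
largest Fibonacci ≤ 28 is 21; 28 − 21 = 7
largest Fibonacci ≤ 7 is 5; 7 − 5 = 2
largest Fibonacci ≤ 2 is 2; 2 − 2 = 0

46368 + 6765 + 55 + 21 + 5 + 2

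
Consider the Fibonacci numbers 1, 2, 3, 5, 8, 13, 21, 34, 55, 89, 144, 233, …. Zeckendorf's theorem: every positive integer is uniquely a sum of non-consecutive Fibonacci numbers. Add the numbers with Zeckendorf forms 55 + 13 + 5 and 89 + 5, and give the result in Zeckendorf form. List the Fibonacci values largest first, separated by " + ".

144 + 21 + 2

The two numbers are 73 and 94, so their sum is 167.
144 ≤ 167 < 233, so take 144; remainder 23
21 ≤ 23 < 34, so take 21; remainder 2
2 ≤ 2 < 3, so take 2; remainder 0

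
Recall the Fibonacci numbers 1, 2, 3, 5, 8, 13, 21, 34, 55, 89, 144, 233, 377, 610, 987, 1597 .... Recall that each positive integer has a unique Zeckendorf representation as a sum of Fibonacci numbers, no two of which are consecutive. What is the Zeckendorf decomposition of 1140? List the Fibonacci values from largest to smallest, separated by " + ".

Greedy algorithm:
take 987 (≤ 1140); 1140 − 987 = 153
take 144 (≤ 153); 153 − 144 = 9
take 8 (≤ 9); 9 − 8 = 1
take 1 (≤ 1); 1 − 1 = 0
So 1140 = 987 + 144 + 8 + 1, with no two terms consecutive in the sequence.

987 + 144 + 8 + 1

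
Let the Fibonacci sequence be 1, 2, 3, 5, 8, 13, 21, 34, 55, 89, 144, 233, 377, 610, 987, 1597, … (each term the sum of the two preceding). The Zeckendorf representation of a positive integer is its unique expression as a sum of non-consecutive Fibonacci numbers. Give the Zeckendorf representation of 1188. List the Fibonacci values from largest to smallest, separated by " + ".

1188: greatest Fibonacci not exceeding it is 987, leaving 201
201: greatest Fibonacci not exceeding it is 144, leaving 57
57: greatest Fibonacci not exceeding it is 55, leaving 2
2: greatest Fibonacci not exceeding it is 2, leaving 0
So 1188 = 987 + 144 + 55 + 2, with no two terms consecutive in the sequence.

987 + 144 + 55 + 2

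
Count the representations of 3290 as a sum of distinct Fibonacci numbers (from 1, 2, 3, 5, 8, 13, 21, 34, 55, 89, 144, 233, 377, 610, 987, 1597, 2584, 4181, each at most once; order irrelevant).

Starting from the Zeckendorf form and repeatedly splitting a term F_k into F_{k−1} + F_{k−2} (when neither is already used) reaches every representation.
3290 = 2584+610+89+5+2 = 2584+610+55+34+5+2 = 2584+377+233+89+5+2 = … (13 more), for 16 in all.

16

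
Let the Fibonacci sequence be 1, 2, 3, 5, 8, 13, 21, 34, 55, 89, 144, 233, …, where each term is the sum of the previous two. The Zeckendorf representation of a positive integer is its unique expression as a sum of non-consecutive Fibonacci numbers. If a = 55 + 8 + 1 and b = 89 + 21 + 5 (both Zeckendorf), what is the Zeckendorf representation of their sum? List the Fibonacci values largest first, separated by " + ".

The two numbers are 64 and 115, so their sum is 179.
Repeatedly subtract the largest Fibonacci number that fits:
subtract 144 from 179: 35 remains
subtract 34 from 35: 1 remains
subtract 1 from 1: 0 remains

144 + 34 + 1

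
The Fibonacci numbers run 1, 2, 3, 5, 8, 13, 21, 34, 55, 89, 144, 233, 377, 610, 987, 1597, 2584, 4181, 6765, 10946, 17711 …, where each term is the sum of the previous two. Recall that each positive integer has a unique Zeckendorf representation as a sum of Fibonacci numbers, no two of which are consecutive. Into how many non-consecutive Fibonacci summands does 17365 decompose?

7

Repeatedly subtract the largest Fibonacci number that fits:
subtract 10946 from 17365: 6419 remains
subtract 4181 from 6419: 2238 remains
subtract 1597 from 2238: 641 remains
subtract 610 from 641: 31 remains
subtract 21 from 31: 10 remains
subtract 8 from 10: 2 remains
subtract 2 from 2: 0 remains
17365 = 10946 + 4181 + 1597 + 610 + 21 + 8 + 2, which has 7 terms.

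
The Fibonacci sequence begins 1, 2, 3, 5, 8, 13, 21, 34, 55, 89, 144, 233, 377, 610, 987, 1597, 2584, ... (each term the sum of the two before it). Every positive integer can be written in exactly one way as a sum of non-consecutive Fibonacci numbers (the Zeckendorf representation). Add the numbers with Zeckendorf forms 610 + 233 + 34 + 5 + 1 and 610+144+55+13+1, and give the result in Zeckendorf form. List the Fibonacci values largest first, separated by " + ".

1597 + 89 + 13 + 5 + 2

The two numbers are 883 and 823, so their sum is 1706.
Greedily peel off the largest Fibonacci term at each step:
1597 ≤ 1706 < 2584, so take 1597; remainder 109
89 ≤ 109 < 144, so take 89; remainder 20
13 ≤ 20 < 21, so take 13; remainder 7
5 ≤ 7 < 8, so take 5; remainder 2
2 ≤ 2 < 3, so take 2; remainder 0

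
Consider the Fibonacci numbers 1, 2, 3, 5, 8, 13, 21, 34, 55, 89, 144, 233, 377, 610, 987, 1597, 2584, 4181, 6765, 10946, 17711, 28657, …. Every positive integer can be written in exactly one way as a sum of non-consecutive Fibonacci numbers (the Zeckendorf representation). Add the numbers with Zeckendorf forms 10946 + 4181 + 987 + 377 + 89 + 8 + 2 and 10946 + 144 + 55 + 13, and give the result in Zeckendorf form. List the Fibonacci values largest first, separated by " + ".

17711 + 6765 + 2584 + 610 + 55 + 21 + 2

The two numbers are 16590 and 11158, so their sum is 27748.
27748 − 17711 = 10037
10037 − 6765 = 3272
3272 − 2584 = 688
688 − 610 = 78
78 − 55 = 23
23 − 21 = 2
2 − 2 = 0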